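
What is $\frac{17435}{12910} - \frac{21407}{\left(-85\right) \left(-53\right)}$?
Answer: $- \frac{39563939}{11631910} \approx -3.4013$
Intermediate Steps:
$\frac{17435}{12910} - \frac{21407}{\left(-85\right) \left(-53\right)} = 17435 \cdot \frac{1}{12910} - \frac{21407}{4505} = \frac{3487}{2582} - \frac{21407}{4505} = - \frac{39563939}{11631910}$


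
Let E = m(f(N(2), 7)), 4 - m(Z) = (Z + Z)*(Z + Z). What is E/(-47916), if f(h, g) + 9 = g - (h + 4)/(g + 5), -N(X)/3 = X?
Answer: 85/431244 ≈ 0.00019710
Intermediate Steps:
N(X) = -3*X
f(h, g) = -9 + g - (4 + h)/(5 + g) (f(h, g) = -9 + (g - (h + 4)/(g + 5)) = -9 + (g - (4 + h)/(5 + g)) = -9 + g - (4 + h)/(5 + g))
m(Z) = 4 - 4*Z² (m(Z) = 4 - (Z + Z)*(Z + Z) = 4 - 2*Z*2*Z = 4 - 4*Z²)
E = -85/9 (E = 4 - 4*(-49 + 7² - (-3)*2 - 4*7)²/(5 + 7)² = 4 - 4*(-49 + 49 - 1*(-6) - 28)²/144 = 4 - 4*(-49 + 49 + 6 - 28)²/144 = 4 - 4*((1/12)*(-22))² = 4 - 4*(-11/6)² = 4 - 4*121/36 = 4 - 121/9 = -85/9 ≈ -9.4444)
E/(-47916) = -85/9/(-47916) = -85/9*(-1/47916) = 85/431244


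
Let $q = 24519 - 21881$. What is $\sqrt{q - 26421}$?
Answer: $i \sqrt{23783} \approx 154.22 i$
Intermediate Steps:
$q = 2638$
$\sqrt{q - 26421} = \sqrt{2638 - 26421} = \sqrt{-23783} = i \sqrt{23783}$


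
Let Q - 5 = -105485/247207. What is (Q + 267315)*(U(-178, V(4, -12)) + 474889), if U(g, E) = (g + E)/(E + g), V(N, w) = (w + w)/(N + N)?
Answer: 31382283973951950/247207 ≈ 1.2695e+11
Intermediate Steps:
V(N, w) = w/N (V(N, w) = (2*w)/((2*N)) = (2*w)*(1/(2*N)) = w/N)
U(g, E) = 1 (U(g, E) = (E + g)/(E + g) = 1)
Q = 1130550/247207 (Q = 5 - 105485/247207 = 1130550/247207 ≈ 4.5733)
(Q + 267315)*(U(-178, V(4, -12)) + 474889) = (1130550/247207 + 267315)*(1 + 474889) = (66083269755/247207)*474890 = 31382283973951950/247207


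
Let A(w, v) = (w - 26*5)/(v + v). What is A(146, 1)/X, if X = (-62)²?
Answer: 2/961 ≈ 0.0020812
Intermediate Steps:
X = 3844
A(w, v) = (-130 + w)/(2*v) (A(w, v) = (w - 130)/((2*v)) = (-130 + w)*(1/(2*v)) = (-130 + w)/(2*v))
A(146, 1)/X = ((½)*(-130 + 146)/1)/3844 = ((½)*1*16)*(1/3844) = 8*(1/3844) = 2/961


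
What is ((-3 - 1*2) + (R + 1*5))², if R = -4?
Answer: 16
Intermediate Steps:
((-3 - 1*2) + (R + 1*5))² = ((-3 - 1*2) + (-4 + 1*5))² = ((-3 - 2) + (-4 + 5))² = (-5 + 1)² = (-4)² = 16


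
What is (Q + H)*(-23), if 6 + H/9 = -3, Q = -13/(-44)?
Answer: 81673/44 ≈ 1856.2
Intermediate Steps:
Q = 13/44 (Q = -13*(-1/44) = 13/44 ≈ 0.29545)
H = -81 (H = -54 + 9*(-3) = -54 - 27 = -81)
(Q + H)*(-23) = (13/44 - 81)*(-23) = -3551/44*(-23) = 81673/44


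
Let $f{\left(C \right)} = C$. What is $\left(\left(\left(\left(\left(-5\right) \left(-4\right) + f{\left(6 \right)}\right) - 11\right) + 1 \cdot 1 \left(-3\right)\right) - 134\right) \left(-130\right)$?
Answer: $15860$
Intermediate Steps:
$\left(\left(\left(\left(\left(-5\right) \left(-4\right) + f{\left(6 \right)}\right) - 11\right) + 1 \cdot 1 \left(-3\right)\right) - 134\right) \left(-130\right) = \left(\left(\left(\left(\left(-5\right) \left(-4\right) + 6\right) - 11\right) + 1 \cdot 1 \left(-3\right)\right) - 134\right) \left(-130\right) = \left(\left(\left(\left(20 + 6\right) - 11\right) + 1 \left(-3\right)\right) - 134\right) \left(-130\right) = \left(\left(\left(26 - 11\right) - 3\right) - 134\right) \left(-130\right) = \left(\left(15 - 3\right) - 134\right) \left(-130\right) = \left(12 - 134\right) \left(-130\right) = \left(-122\right) \left(-130\right) = 15860$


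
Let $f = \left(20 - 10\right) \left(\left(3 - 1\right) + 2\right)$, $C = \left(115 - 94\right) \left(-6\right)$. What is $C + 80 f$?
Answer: $3074$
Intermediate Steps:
$C = -126$ ($C = 21 \left(-6\right) = -126$)
$f = 40$ ($f = 10 \left(2 + 2\right) = 10 \cdot 4 = 40$)
$C + 80 f = -126 + 80 \cdot 40 = -126 + 3200 = 3074$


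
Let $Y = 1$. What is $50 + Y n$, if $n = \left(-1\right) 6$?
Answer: $44$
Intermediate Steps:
$n = -6$
$50 + Y n = 50 + 1 \left(-6\right) = 50 - 6 = 44$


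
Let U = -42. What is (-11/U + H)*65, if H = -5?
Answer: -12935/42 ≈ -307.98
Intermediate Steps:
(-11/U + H)*65 = (-11/(-42) - 5)*65 = (-11*(-1/42) - 5)*65 = (11/42 - 5)*65 = -199/42*65 = -12935/42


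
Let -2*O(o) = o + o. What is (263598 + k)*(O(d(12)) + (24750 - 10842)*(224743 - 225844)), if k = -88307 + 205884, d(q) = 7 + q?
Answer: -5836828714225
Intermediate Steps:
O(o) = -o (O(o) = -(o + o)/2 = -o)
k = 117577
(263598 + k)*(O(d(12)) + (24750 - 10842)*(224743 - 225844)) = (263598 + 117577)*(-(7 + 12) + (24750 - 10842)*(224743 - 225844)) = 381175*(-1*19 + 13908*(-1101)) = 381175*(-19 - 15312708) = 381175*(-15312727) = -5836828714225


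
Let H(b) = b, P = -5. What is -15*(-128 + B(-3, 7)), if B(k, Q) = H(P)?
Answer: 1995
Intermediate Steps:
B(k, Q) = -5
-15*(-128 + B(-3, 7)) = -15*(-128 - 5) = -15*(-133) = 1995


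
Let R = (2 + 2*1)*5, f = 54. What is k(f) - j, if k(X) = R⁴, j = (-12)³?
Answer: 161728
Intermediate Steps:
j = -1728
R = 20 (R = (2 + 2)*5 = 4*5 = 20)
k(X) = 160000 (k(X) = 20⁴ = 160000)
k(f) - j = 160000 - 1*(-1728) = 160000 + 1728 = 161728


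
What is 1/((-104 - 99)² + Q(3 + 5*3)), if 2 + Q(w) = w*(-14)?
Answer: 1/40955 ≈ 2.4417e-5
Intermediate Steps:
Q(w) = -2 - 14*w (Q(w) = -2 + w*(-14) = -2 - 14*w)
1/((-104 - 99)² + Q(3 + 5*3)) = 1/((-104 - 99)² + (-2 - 14*(3 + 5*3))) = 1/((-203)² + (-2 - 14*(3 + 15))) = 1/(41209 + (-2 - 14*18)) = 1/(41209 + (-2 - 252)) = 1/(41209 - 254) = 1/40955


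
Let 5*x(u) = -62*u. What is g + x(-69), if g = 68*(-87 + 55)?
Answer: -6602/5 ≈ -1320.4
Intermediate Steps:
g = -2176 (g = 68*(-32) = -2176)
x(u) = -62*u/5 (x(u) = (-62*u)/5 = -62*u/5)
g + x(-69) = -2176 - 62/5*(-69) = -2176 + 4278/5 = -6602/5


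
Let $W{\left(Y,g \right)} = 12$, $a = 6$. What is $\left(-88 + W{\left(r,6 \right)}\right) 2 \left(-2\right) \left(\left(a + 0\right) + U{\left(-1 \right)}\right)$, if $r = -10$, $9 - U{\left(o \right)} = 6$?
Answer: $2736$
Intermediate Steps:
$U{\left(o \right)} = 3$ ($U{\left(o \right)} = 9 - 6 = 3$)
$\left(-88 + W{\left(r,6 \right)}\right) 2 \left(-2\right) \left(\left(a + 0\right) + U{\left(-1 \right)}\right) = \left(-88 + 12\right) 2 \left(-2\right) \left(\left(6 + 0\right) + 3\right) = - 76 \left(- 4 \left(6 + 3\right)\right) = - 76 \left(\left(-4\right) 9\right) = \left(-76\right) \left(-36\right) = 2736$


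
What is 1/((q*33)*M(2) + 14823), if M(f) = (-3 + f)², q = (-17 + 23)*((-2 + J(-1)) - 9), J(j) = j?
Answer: 1/12447 ≈ 8.0341e-5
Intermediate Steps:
q = -72 (q = (-17 + 23)*((-2 - 1) - 9) = 6*(-3 - 9) = 6*(-12) = -72)
1/((q*33)*M(2) + 14823) = 1/((-72*33)*(-3 + 2)² + 14823) = 1/(-2376*(-1)² + 14823) = 1/(-2376*1 + 14823) = 1/(-2376 + 14823) = 1/12447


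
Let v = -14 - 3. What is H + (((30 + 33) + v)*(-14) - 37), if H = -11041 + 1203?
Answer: -10519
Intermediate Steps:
v = -17
H = -9838
H + (((30 + 33) + v)*(-14) - 37) = -9838 + (((30 + 33) - 17)*(-14) - 37) = -9838 + ((63 - 17)*(-14) - 37) = -9838 + (46*(-14) - 37) = -9838 + (-644 - 37) = -9838 - 681 = -10519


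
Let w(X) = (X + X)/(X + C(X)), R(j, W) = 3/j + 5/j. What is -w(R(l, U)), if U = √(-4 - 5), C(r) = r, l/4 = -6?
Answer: -1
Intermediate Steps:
l = -24 (l = 4*(-6) = -24)
U = 3*I (U = √(-9) = 3*I ≈ 3.0*I)
R(j, W) = 8/j
w(X) = 1 (w(X) = (X + X)/(X + X) = (2*X)/((2*X)) = (2*X)*(1/(2*X)) = 1)
-w(R(l, U)) = -1*1 = -1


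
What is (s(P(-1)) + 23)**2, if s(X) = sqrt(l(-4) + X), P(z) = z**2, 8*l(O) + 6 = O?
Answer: (46 + I)**2/4 ≈ 528.75 + 23.0*I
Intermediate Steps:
l(O) = -3/4 + O/8
s(X) = sqrt(-5/4 + X) (s(X) = sqrt((-3/4 + (1/8)*(-4)) + X) = sqrt((-3/4 - 1/2) + X) = sqrt(-5/4 + X))
(s(P(-1)) + 23)**2 = (sqrt(-5 + 4*(-1)**2)/2 + 23)**2 = (sqrt(-5 + 4*1)/2 + 23)**2 = (sqrt(-5 + 4)/2 + 23)**2 = (sqrt(-1)/2 + 23)**2 = (I/2 + 23)**2 = (23 + I/2)**2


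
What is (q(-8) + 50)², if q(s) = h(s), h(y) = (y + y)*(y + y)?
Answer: 93636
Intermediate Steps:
h(y) = 4*y² (h(y) = (2*y)*(2*y) = 4*y²)
q(s) = 4*s²
(q(-8) + 50)² = (4*(-8)² + 50)² = (4*64 + 50)² = (256 + 50)² = 306² = 93636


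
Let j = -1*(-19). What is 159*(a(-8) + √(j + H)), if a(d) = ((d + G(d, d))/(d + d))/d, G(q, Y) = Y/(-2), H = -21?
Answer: -159/32 + 159*I*√2 ≈ -4.9688 + 224.86*I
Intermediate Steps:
j = 19
G(q, Y) = -Y/2 (G(q, Y) = Y*(-½) = -Y/2)
a(d) = 1/(4*d) (a(d) = ((d - d/2)/(d + d))/d = ((d/2)/((2*d)))/d = ((d/2)*(1/(2*d)))/d = 1/(4*d))
159*(a(-8) + √(j + H)) = 159*((¼)/(-8) + √(19 - 21)) = 159*((¼)*(-⅛) + √(-2)) = 159*(-1/32 + I*√2) = -159/32 + 159*I*√2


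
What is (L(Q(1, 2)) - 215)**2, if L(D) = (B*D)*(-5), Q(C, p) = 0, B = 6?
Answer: 46225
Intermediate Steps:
L(D) = -30*D (L(D) = (6*D)*(-5) = -30*D)
(L(Q(1, 2)) - 215)**2 = (-30*0 - 215)**2 = (0 - 215)**2 = (-215)**2 = 46225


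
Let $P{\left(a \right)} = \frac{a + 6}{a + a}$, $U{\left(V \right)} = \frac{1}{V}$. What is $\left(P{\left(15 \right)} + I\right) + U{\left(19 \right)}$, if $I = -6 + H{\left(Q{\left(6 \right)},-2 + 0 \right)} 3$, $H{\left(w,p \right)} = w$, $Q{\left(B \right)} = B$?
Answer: $\frac{2423}{190} \approx 12.753$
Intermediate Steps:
$I = 12$ ($I = -6 + 6 \cdot 3 = -6 + 18 = 12$)
$P{\left(a \right)} = \frac{6 + a}{2 a}$
$\left(P{\left(15 \right)} + I\right) + U{\left(19 \right)} = \left(\frac{6 + 15}{2 \cdot 15} + 12\right) + \frac{1}{19} = \left(\frac{1}{2} \cdot \frac{1}{15} \cdot 21 + 12\right) + \frac{1}{19} = \left(\frac{7}{10} + 12\right) + \frac{1}{19} = \frac{127}{10} + \frac{1}{19} = \frac{2423}{190}$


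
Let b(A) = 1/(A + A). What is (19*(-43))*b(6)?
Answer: -817/12 ≈ -68.083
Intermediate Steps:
b(A) = 1/(2*A)
(19*(-43))*b(6) = (19*(-43))*((½)/6) = -817/(2*6) = -817*1/12 = -817/12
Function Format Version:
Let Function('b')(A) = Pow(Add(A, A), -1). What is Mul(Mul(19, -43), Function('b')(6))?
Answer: Rational(-817, 12) ≈ -68.083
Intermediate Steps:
Function('b')(A) = Mul(Rational(1, 2), Pow(A, -1)) (Function('b')(A) = Pow(Mul(2, A), -1) = Mul(Rational(1, 2), Pow(A, -1)))
Mul(Mul(19, -43), Function('b')(6)) = Mul(Mul(19, -43), Mul(Rational(1, 2), Pow(6, -1))) = Mul(-817, Mul(Rational(1, 2), Rational(1, 6))) = Mul(-817, Rational(1, 12)) = Rational(-817, 12)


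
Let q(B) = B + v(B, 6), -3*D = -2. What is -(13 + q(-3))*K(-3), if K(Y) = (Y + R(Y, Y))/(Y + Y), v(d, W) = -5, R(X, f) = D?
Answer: -35/18 ≈ -1.9444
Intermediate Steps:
D = 2/3 (D = -1/3*(-2) = 2/3 ≈ 0.66667)
R(X, f) = 2/3
K(Y) = (2/3 + Y)/(2*Y) (K(Y) = (Y + 2/3)/(Y + Y) = (2/3 + Y)/((2*Y)) = (2/3 + Y)*(1/(2*Y)) = (2/3 + Y)/(2*Y))
q(B) = -5 + B (q(B) = B - 5 = -5 + B)
-(13 + q(-3))*K(-3) = -(13 + (-5 - 3))*(1/6)*(2 + 3*(-3))/(-3) = -(13 - 8)*(1/6)*(-1/3)*(2 - 9) = -5*(1/6)*(-1/3)*(-7) = -5*7/18 = -1*35/18 = -35/18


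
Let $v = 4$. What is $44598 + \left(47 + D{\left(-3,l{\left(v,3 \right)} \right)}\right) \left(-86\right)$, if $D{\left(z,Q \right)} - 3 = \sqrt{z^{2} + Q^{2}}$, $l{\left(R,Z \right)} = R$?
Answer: $39868$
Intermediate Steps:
$D{\left(z,Q \right)} = 3 + \sqrt{Q^{2} + z^{2}}$ ($D{\left(z,Q \right)} = 3 + \sqrt{z^{2} + Q^{2}} = 3 + \sqrt{Q^{2} + z^{2}}$)
$44598 + \left(47 + D{\left(-3,l{\left(v,3 \right)} \right)}\right) \left(-86\right) = 44598 + \left(47 + \left(3 + \sqrt{4^{2} + \left(-3\right)^{2}}\right)\right) \left(-86\right) = 44598 + \left(47 + \left(3 + \sqrt{16 + 9}\right)\right) \left(-86\right) = 44598 + \left(47 + \left(3 + \sqrt{25}\right)\right) \left(-86\right) = 44598 + \left(47 + \left(3 + 5\right)\right) \left(-86\right) = 44598 + \left(47 + 8\right) \left(-86\right) = 44598 + 55 \left(-86\right) = 44598 - 4730 = 39868$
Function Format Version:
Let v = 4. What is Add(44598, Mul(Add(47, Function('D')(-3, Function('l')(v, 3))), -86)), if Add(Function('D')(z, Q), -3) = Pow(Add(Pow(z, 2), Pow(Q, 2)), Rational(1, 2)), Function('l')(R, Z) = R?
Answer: 39868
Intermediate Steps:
Function('D')(z, Q) = Add(3, Pow(Add(Pow(Q, 2), Pow(z, 2)), Rational(1, 2))) (Function('D')(z, Q) = Add(3, Pow(Add(Pow(z, 2), Pow(Q, 2)), Rational(1, 2))) = Add(3, Pow(Add(Pow(Q, 2), Pow(z, 2)), Rational(1, 2))))
Add(44598, Mul(Add(47, Function('D')(-3, Function('l')(v, 3))), -86)) = Add(44598, Mul(Add(47, Add(3, Pow(Add(Pow(4, 2), Pow(-3, 2)), Rational(1, 2)))), -86)) = Add(44598, Mul(Add(47, Add(3, Pow(Add(16, 9), Rational(1, 2)))), -86)) = Add(44598, Mul(Add(47, Add(3, Pow(25, Rational(1, 2)))), -86)) = Add(44598, Mul(Add(47, Add(3, 5)), -86)) = Add(44598, Mul(Add(47, 8), -86)) = Add(44598, Mul(55, -86)) = Add(44598, -4730) = 39868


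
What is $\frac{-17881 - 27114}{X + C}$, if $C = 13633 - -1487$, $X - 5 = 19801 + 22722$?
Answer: $- \frac{44995}{57648} \approx -0.78051$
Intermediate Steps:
$X = 42528$ ($X = 5 + \left(19801 + 22722\right) = 5 + 42523 = 42528$)
$C = 15120$ ($C = 13633 + 1487 = 15120$)
$\frac{-17881 - 27114}{X + C} = \frac{-17881 - 27114}{42528 + 15120} = - \frac{44995}{57648}$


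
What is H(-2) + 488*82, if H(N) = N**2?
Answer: 40020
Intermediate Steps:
H(-2) + 488*82 = (-2)**2 + 488*82 = 4 + 40016 = 40020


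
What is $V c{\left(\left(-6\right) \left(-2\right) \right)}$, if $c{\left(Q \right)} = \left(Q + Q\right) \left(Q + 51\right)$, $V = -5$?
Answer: $-7560$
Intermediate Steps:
$c{\left(Q \right)} = 2 Q \left(51 + Q\right)$
$V c{\left(\left(-6\right) \left(-2\right) \right)} = - 5 \cdot 2 \left(\left(-6\right) \left(-2\right)\right) \left(51 - -12\right) = - 5 \cdot 2 \cdot 12 \left(51 + 12\right) = - 5 \cdot 2 \cdot 12 \cdot 63 = \left(-5\right) 1512 = -7560$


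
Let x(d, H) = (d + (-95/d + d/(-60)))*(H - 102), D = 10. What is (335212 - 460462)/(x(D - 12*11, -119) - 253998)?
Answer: 114603750/208306573 ≈ 0.55017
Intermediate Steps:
x(d, H) = (-102 + H)*(-95/d + 59*d/60) (x(d, H) = (d + (-95/d + d*(-1/60)))*(-102 + H) = (d + (-95/d - d/60))*(-102 + H) = (-95/d + 59*d/60)*(-102 + H) = (-102 + H)*(-95/d + 59*d/60))
(335212 - 460462)/(x(D - 12*11, -119) - 253998) = (335212 - 460462)/((581400 - 5700*(-119) + 59*(10 - 12*11)²*(-102 - 119))/(60*(10 - 12*11)) - 253998) = -125250/((581400 + 678300 + 59*(10 - 132)²*(-221))/(60*(10 - 132)) - 253998) = -125250/((1/60)*(581400 + 678300 + 59*(-122)²*(-221))/(-122) - 253998) = -125250/((1/60)*(-1/122)*(581400 + 678300 + 59*14884*(-221)) - 253998) = -125250/((1/60)*(-1/122)*(581400 + 678300 - 194072476) - 253998) = -125250/((1/60)*(-1/122)*(-192812776) - 253998) = -125250/(24101597/915 - 253998) = -125250/(-208306573/915) = -125250*(-915/208306573) = 114603750/208306573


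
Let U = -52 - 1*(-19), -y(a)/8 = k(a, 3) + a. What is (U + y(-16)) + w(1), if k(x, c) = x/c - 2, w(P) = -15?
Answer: 416/3 ≈ 138.67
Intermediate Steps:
k(x, c) = -2 + x/c (k(x, c) = x/c - 2 = -2 + x/c)
y(a) = 16 - 32*a/3 (y(a) = -8*((-2 + a/3) + a) = -8*(-2 + 4*a/3) = 16 - 32*a/3)
U = -33 (U = -52 + 19 = -33)
(U + y(-16)) + w(1) = (-33 + (16 - 32/3*(-16))) - 15 = (-33 + (16 + 512/3)) - 15 = (-33 + 560/3) - 15 = 461/3 - 15 = 416/3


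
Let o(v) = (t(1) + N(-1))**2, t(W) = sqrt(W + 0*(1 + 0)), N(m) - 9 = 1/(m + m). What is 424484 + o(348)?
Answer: 1698297/4 ≈ 4.2457e+5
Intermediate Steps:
N(m) = 9 + 1/(2*m) (N(m) = 9 + 1/(m + m) = 9 + 1/(2*m))
t(W) = sqrt(W) (t(W) = sqrt(W + 0*1) = sqrt(W + 0) = sqrt(W))
o(v) = 361/4 (o(v) = (sqrt(1) + (9 + (1/2)/(-1)))**2 = (1 + (9 + (1/2)*(-1)))**2 = (1 + (9 - 1/2))**2 = (1 + 17/2)**2 = (19/2)**2 = 361/4)
424484 + o(348) = 424484 + 361/4 = 1698297/4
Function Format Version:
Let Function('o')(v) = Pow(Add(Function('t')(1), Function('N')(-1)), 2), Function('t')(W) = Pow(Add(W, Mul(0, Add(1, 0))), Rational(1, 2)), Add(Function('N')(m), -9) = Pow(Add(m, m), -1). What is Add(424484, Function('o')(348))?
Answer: Rational(1698297, 4) ≈ 4.2457e+5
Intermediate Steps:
Function('N')(m) = Add(9, Mul(Rational(1, 2), Pow(m, -1))) (Function('N')(m) = Add(9, Pow(Add(m, m), -1)) = Add(9, Pow(Mul(2, m), -1)) = Add(9, Mul(Rational(1, 2), Pow(m, -1))))
Function('t')(W) = Pow(W, Rational(1, 2)) (Function('t')(W) = Pow(Add(W, Mul(0, 1)), Rational(1, 2)) = Pow(Add(W, 0), Rational(1, 2)) = Pow(W, Rational(1, 2)))
Function('o')(v) = Rational(361, 4) (Function('o')(v) = Pow(Add(Pow(1, Rational(1, 2)), Add(9, Mul(Rational(1, 2), Pow(-1, -1)))), 2) = Pow(Add(1, Add(9, Mul(Rational(1, 2), -1))), 2) = Pow(Add(1, Add(9, Rational(-1, 2))), 2) = Pow(Add(1, Rational(17, 2)), 2) = Pow(Rational(19, 2), 2) = Rational(361, 4))
Add(424484, Function('o')(348)) = Add(424484, Rational(361, 4)) = Rational(1698297, 4)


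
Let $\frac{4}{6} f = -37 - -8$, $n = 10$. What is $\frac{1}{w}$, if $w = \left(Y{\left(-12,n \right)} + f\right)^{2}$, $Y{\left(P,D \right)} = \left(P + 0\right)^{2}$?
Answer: $\frac{4}{40401} \approx 9.9008 \cdot 10^{-5}$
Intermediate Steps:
$Y{\left(P,D \right)} = P^{2}$
$f = - \frac{87}{2}$ ($f = \frac{3 \left(-37 - -8\right)}{2} = \frac{3 \left(-37 + 8\right)}{2} = \frac{3}{2} \left(-29\right) = - \frac{87}{2} \approx -43.5$)
$w = \frac{40401}{4}$ ($w = \left(\left(-12\right)^{2} - \frac{87}{2}\right)^{2} = \left(144 - \frac{87}{2}\right)^{2} = \left(\frac{201}{2}\right)^{2} = \frac{40401}{4} \approx 10100.0$)
$\frac{1}{w} = \frac{1}{\frac{40401}{4}} = \frac{4}{40401}$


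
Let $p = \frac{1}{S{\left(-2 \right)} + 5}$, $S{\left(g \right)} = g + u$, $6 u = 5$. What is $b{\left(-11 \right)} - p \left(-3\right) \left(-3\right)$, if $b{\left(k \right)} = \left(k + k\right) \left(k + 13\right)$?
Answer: $- \frac{1066}{23} \approx -46.348$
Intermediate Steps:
$u = \frac{5}{6}$ ($u = \frac{1}{6} \cdot 5 = \frac{5}{6} \approx 0.83333$)
$S{\left(g \right)} = \frac{5}{6} + g$ ($S{\left(g \right)} = g + \frac{5}{6} = \frac{5}{6} + g$)
$p = \frac{6}{23}$ ($p = \frac{1}{\left(\frac{5}{6} - 2\right) + 5} = \frac{1}{- \frac{7}{6} + 5} = \frac{1}{\frac{23}{6}} = \frac{6}{23} \approx 0.26087$)
$b{\left(k \right)} = 2 k \left(13 + k\right)$
$b{\left(-11 \right)} - p \left(-3\right) \left(-3\right) = 2 \left(-11\right) \left(13 - 11\right) - \frac{6}{23} \left(-3\right) \left(-3\right) = 2 \left(-11\right) 2 - \left(- \frac{18}{23}\right) \left(-3\right) = -44 - \frac{54}{23} = - \frac{1066}{23}$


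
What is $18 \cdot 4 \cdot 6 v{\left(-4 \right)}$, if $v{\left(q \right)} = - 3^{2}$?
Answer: $-3888$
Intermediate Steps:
$v{\left(q \right)} = -9$ ($v{\left(q \right)} = \left(-1\right) 9 = -9$)
$18 \cdot 4 \cdot 6 v{\left(-4 \right)} = 18 \cdot 4 \cdot 6 \left(-9\right) = 18 \cdot 24 \left(-9\right) = 432 \left(-9\right) = -3888$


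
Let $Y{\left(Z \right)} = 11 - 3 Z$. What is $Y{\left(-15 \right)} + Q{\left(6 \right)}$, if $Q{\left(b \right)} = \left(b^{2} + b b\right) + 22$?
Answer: $150$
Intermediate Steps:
$Y{\left(Z \right)} = 11 - 3 Z$
$Q{\left(b \right)} = 22 + 2 b^{2}$ ($Q{\left(b \right)} = \left(b^{2} + b^{2}\right) + 22 = 2 b^{2} + 22 = 22 + 2 b^{2}$)
$Y{\left(-15 \right)} + Q{\left(6 \right)} = \left(11 - -45\right) + \left(22 + 2 \cdot 6^{2}\right) = \left(11 + 45\right) + \left(22 + 2 \cdot 36\right) = 56 + \left(22 + 72\right) = 56 + 94 = 150$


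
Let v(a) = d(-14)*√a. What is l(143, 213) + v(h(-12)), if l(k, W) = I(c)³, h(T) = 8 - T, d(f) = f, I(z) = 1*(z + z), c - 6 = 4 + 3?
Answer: 17576 - 28*√5 ≈ 17513.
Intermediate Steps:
c = 13 (c = 6 + (4 + 3) = 6 + 7 = 13)
I(z) = 2*z (I(z) = 1*(2*z) = 2*z)
l(k, W) = 17576 (l(k, W) = (2*13)³ = 26³ = 17576)
v(a) = -14*√a
l(143, 213) + v(h(-12)) = 17576 - 14*√(8 - 1*(-12)) = 17576 - 14*√(8 + 12) = 17576 - 28*√5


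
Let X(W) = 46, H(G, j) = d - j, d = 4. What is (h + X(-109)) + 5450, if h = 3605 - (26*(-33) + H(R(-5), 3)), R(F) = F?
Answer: 9958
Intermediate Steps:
H(G, j) = 4 - j
h = 4462 (h = 3605 - (26*(-33) + (4 - 1*3)) = 3605 - (-858 + (4 - 3)) = 3605 - (-858 + 1) = 3605 - 1*(-857) = 3605 + 857 = 4462)
(h + X(-109)) + 5450 = (4462 + 46) + 5450 = 4508 + 5450 = 9958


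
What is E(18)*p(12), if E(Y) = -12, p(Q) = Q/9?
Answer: -16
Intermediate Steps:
p(Q) = Q/9 (p(Q) = Q*(1/9) = Q/9)
E(18)*p(12) = -4*12/3 = -12*4/3 = -16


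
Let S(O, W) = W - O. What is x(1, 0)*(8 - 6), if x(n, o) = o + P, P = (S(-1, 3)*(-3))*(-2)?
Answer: 48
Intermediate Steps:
P = 24 (P = ((3 - 1*(-1))*(-3))*(-2) = ((3 + 1)*(-3))*(-2) = (4*(-3))*(-2) = -12*(-2) = 24)
x(n, o) = 24 + o (x(n, o) = o + 24 = 24 + o)
x(1, 0)*(8 - 6) = (24 + 0)*(8 - 6) = 24*2 = 48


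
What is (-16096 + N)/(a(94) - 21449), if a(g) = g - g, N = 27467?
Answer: -11371/21449 ≈ -0.53014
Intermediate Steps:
a(g) = 0
(-16096 + N)/(a(94) - 21449) = (-16096 + 27467)/(0 - 21449) = 11371/(-21449) = 11371*(-1/21449) = -11371/21449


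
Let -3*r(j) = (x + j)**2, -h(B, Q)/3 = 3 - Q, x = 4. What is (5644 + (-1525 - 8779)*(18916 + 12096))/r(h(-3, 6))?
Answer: 958626012/169 ≈ 5.6723e+6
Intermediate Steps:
h(B, Q) = -9 + 3*Q (h(B, Q) = -3*(3 - Q) = -9 + 3*Q)
r(j) = -(4 + j)**2/3
(5644 + (-1525 - 8779)*(18916 + 12096))/r(h(-3, 6)) = (5644 + (-1525 - 8779)*(18916 + 12096))/((-(4 + (-9 + 3*6))**2/3)) = (5644 - 10304*31012)/((-(4 + (-9 + 18))**2/3)) = (5644 - 319547648)/((-(4 + 9)**2/3)) = -319542004/((-1/3*13**2)) = -319542004/((-1/3*169)) = -319542004/(-169/3) = -319542004*(-3/169) = 958626012/169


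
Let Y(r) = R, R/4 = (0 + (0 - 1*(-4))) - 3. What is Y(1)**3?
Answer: 64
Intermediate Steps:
R = 4 (R = 4*((0 + (0 - 1*(-4))) - 3) = 4*((0 + (0 + 4)) - 3) = 4*((0 + 4) - 3) = 4*(4 - 3) = 4*1 = 4)
Y(r) = 4
Y(1)**3 = 4**3 = 64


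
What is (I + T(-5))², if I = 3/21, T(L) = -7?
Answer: 2304/49 ≈ 47.020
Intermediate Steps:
I = ⅐ (I = 3*(1/21) = ⅐ ≈ 0.14286)
(I + T(-5))² = (⅐ - 7)² = (-48/7)² = 2304/49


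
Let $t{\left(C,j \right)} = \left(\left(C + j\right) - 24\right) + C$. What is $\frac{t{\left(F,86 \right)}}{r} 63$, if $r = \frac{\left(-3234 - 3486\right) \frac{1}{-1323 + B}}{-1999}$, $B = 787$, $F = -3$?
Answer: $- \frac{2812593}{5} \approx -5.6252 \cdot 10^{5}$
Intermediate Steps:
$t{\left(C,j \right)} = -24 + j + 2 C$ ($t{\left(C,j \right)} = \left(-24 + C + j\right) + C = -24 + j + 2 C$)
$r = - \frac{840}{133933}$ ($r = \frac{\left(-3234 - 3486\right) \frac{1}{-1323 + 787}}{-1999} = - \frac{6720}{-536} \left(- \frac{1}{1999}\right) = \left(-6720\right) \left(- \frac{1}{536}\right) \left(- \frac{1}{1999}\right) = \frac{840}{67} \left(- \frac{1}{1999}\right) = - \frac{840}{133933} \approx -0.0062718$)
$\frac{t{\left(F,86 \right)}}{r} 63 = \frac{-24 + 86 + 2 \left(-3\right)}{- \frac{840}{133933}} \cdot 63 = \left(-24 + 86 - 6\right) \left(- \frac{133933}{840}\right) 63 = 56 \left(- \frac{133933}{840}\right) 63 = \left(- \frac{133933}{15}\right) 63 = - \frac{2812593}{5}$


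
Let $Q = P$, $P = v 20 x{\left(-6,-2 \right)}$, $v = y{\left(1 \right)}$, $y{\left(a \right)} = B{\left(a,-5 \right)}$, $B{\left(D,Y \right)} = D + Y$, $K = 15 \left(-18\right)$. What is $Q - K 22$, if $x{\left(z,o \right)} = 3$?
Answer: $5700$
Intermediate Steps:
$K = -270$
$y{\left(a \right)} = -5 + a$ ($y{\left(a \right)} = a - 5 = -5 + a$)
$v = -4$ ($v = -5 + 1 = -4$)
$P = -240$ ($P = \left(-4\right) 20 \cdot 3 = \left(-80\right) 3 = -240$)
$Q = -240$
$Q - K 22 = -240 - \left(-270\right) 22 = -240 - -5940 = -240 + 5940 = 5700$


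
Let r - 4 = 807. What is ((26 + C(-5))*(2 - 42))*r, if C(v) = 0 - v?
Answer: -1005640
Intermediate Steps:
r = 811 (r = 4 + 807 = 811)
C(v) = -v
((26 + C(-5))*(2 - 42))*r = ((26 - 1*(-5))*(2 - 42))*811 = ((26 + 5)*(-40))*811 = (31*(-40))*811 = -1240*811 = -1005640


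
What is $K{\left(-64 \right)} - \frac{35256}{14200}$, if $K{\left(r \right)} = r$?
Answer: $- \frac{118007}{1775} \approx -66.483$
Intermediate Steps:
$K{\left(-64 \right)} - \frac{35256}{14200} = -64 - \frac{35256}{14200} = -64 - 35256 \cdot \frac{1}{14200} = -64 - \frac{4407}{1775} = - \frac{118007}{1775}$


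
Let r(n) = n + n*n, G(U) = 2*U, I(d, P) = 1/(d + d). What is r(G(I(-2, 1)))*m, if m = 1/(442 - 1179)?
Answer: 1/2948 ≈ 0.00033921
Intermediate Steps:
I(d, P) = 1/(2*d)
m = -1/737 (m = 1/(-737) = -1/737 ≈ -0.0013569)
r(n) = n + n**2
r(G(I(-2, 1)))*m = ((2*((1/2)/(-2)))*(1 + 2*((1/2)/(-2))))*(-1/737) = ((2*((1/2)*(-1/2)))*(1 + 2*((1/2)*(-1/2))))*(-1/737) = ((2*(-1/4))*(1 + 2*(-1/4)))*(-1/737) = -(1 - 1/2)/2*(-1/737) = -1/2*1/2*(-1/737) = -1/4*(-1/737) = 1/2948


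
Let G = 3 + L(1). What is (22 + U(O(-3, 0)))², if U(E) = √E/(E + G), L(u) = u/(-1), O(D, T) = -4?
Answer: (22 - I)² ≈ 483.0 - 44.0*I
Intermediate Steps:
L(u) = -u (L(u) = u*(-1) = -u)
G = 2 (G = 3 - 1*1 = 3 - 1 = 2)
U(E) = √E/(2 + E) (U(E) = √E/(E + 2) = √E/(2 + E))
(22 + U(O(-3, 0)))² = (22 + √(-4)/(2 - 4))² = (22 + (2*I)/(-2))² = (22 + (2*I)*(-½))² = (22 - I)²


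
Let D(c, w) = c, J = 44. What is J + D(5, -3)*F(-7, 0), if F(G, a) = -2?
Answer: 34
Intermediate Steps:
J + D(5, -3)*F(-7, 0) = 44 + 5*(-2) = 44 - 10 = 34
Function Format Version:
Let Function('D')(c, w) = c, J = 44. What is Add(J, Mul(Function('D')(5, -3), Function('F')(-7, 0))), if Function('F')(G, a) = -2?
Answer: 34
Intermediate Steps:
Add(J, Mul(Function('D')(5, -3), Function('F')(-7, 0))) = Add(44, Mul(5, -2)) = Add(44, -10) = 34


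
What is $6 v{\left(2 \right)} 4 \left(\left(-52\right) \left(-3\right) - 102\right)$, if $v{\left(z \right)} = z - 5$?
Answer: $-3888$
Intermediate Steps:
$v{\left(z \right)} = -5 + z$
$6 v{\left(2 \right)} 4 \left(\left(-52\right) \left(-3\right) - 102\right) = 6 \left(-5 + 2\right) 4 \left(\left(-52\right) \left(-3\right) - 102\right) = 6 \left(-3\right) 4 \left(156 - 102\right) = \left(-18\right) 4 \cdot 54 = \left(-72\right) 54 = -3888$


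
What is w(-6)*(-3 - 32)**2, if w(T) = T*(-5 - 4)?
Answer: 66150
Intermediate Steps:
w(T) = -9*T (w(T) = T*(-9) = -9*T)
w(-6)*(-3 - 32)**2 = (-9*(-6))*(-3 - 32)**2 = 54*(-35)**2 = 54*1225 = 66150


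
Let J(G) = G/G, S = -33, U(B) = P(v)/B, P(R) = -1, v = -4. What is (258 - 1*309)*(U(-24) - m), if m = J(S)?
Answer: 391/8 ≈ 48.875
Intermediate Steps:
U(B) = -1/B
J(G) = 1
m = 1
(258 - 1*309)*(U(-24) - m) = (258 - 1*309)*(-1/(-24) - 1*1) = (258 - 309)*(-1*(-1/24) - 1) = -51*(1/24 - 1) = -51*(-23/24) = 391/8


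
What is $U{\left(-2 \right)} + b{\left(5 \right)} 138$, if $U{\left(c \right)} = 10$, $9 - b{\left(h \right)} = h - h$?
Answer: $1252$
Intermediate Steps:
$b{\left(h \right)} = 9$ ($b{\left(h \right)} = 9 - \left(h - h\right) = 9 - 0 = 9 + 0 = 9$)
$U{\left(-2 \right)} + b{\left(5 \right)} 138 = 10 + 9 \cdot 138 = 10 + 1242 = 1252$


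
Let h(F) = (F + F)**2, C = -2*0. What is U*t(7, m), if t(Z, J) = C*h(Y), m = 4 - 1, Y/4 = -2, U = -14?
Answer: 0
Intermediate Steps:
Y = -8 (Y = 4*(-2) = -8)
C = 0
m = 3
h(F) = 4*F**2 (h(F) = (2*F)**2 = 4*F**2)
t(Z, J) = 0 (t(Z, J) = 0*(4*(-8)**2) = 0*(4*64) = 0*256 = 0)
U*t(7, m) = -14*0 = 0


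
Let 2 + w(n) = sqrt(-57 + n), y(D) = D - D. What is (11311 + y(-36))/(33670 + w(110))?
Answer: 380818748/1133534171 - 11311*sqrt(53)/1133534171 ≈ 0.33588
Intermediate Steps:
y(D) = 0
w(n) = -2 + sqrt(-57 + n)
(11311 + y(-36))/(33670 + w(110)) = (11311 + 0)/(33670 + (-2 + sqrt(-57 + 110))) = 11311/(33670 + (-2 + sqrt(53))) = 11311/(33668 + sqrt(53))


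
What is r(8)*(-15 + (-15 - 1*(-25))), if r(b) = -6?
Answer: 30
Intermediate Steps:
r(8)*(-15 + (-15 - 1*(-25))) = -6*(-15 + (-15 - 1*(-25))) = -6*(-15 + (-15 + 25)) = -6*(-15 + 10) = -6*(-5) = 30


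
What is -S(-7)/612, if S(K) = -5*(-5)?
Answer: -25/612 ≈ -0.040850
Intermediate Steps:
S(K) = 25
-S(-7)/612 = -25/612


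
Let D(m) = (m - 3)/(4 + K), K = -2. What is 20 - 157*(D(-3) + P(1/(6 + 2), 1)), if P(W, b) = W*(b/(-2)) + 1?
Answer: 5501/16 ≈ 343.81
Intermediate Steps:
P(W, b) = 1 - W*b/2 (P(W, b) = W*(b*(-½)) + 1 = W*(-b/2) + 1 = -W*b/2 + 1 = 1 - W*b/2)
D(m) = -3/2 + m/2 (D(m) = (m - 3)/(4 - 2) = (-3 + m)/2 = (-3 + m)*(½) = -3/2 + m/2)
20 - 157*(D(-3) + P(1/(6 + 2), 1)) = 20 - 157*((-3/2 + (½)*(-3)) + (1 - ½*1/(6 + 2))) = 20 - 157*((-3/2 - 3/2) + (1 - ½*1/8)) = 20 - 157*(-3 + (1 - ½*⅛*1)) = 20 - 157*(-3 + (1 - 1/16)) = 20 - 157*(-3 + 15/16) = 20 - 157*(-33/16) = 20 + 5181/16 = 5501/16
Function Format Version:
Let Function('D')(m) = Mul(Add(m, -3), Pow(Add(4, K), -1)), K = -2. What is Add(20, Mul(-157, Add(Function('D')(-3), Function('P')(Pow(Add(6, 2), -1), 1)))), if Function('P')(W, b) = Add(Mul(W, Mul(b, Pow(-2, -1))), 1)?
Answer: Rational(5501, 16) ≈ 343.81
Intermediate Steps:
Function('P')(W, b) = Add(1, Mul(Rational(-1, 2), W, b)) (Function('P')(W, b) = Add(Mul(W, Mul(b, Rational(-1, 2))), 1) = Add(Mul(W, Mul(Rational(-1, 2), b)), 1) = Add(Mul(Rational(-1, 2), W, b), 1) = Add(1, Mul(Rational(-1, 2), W, b)))
Function('D')(m) = Add(Rational(-3, 2), Mul(Rational(1, 2), m)) (Function('D')(m) = Mul(Add(m, -3), Pow(Add(4, -2), -1)) = Mul(Add(-3, m), Pow(2, -1)) = Mul(Add(-3, m), Rational(1, 2)) = Add(Rational(-3, 2), Mul(Rational(1, 2), m)))
Add(20, Mul(-157, Add(Function('D')(-3), Function('P')(Pow(Add(6, 2), -1), 1)))) = Add(20, Mul(-157, Add(Add(Rational(-3, 2), Mul(Rational(1, 2), -3)), Add(1, Mul(Rational(-1, 2), Pow(Add(6, 2), -1), 1))))) = Add(20, Mul(-157, Add(Add(Rational(-3, 2), Rational(-3, 2)), Add(1, Mul(Rational(-1, 2), Pow(8, -1), 1))))) = Add(20, Mul(-157, Add(-3, Add(1, Mul(Rational(-1, 2), Rational(1, 8), 1))))) = Add(20, Mul(-157, Add(-3, Add(1, Rational(-1, 16))))) = Add(20, Mul(-157, Add(-3, Rational(15, 16)))) = Add(20, Mul(-157, Rational(-33, 16))) = Add(20, Rational(5181, 16)) = Rational(5501, 16)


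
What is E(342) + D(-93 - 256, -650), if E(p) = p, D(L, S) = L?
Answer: -7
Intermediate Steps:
E(342) + D(-93 - 256, -650) = 342 + (-93 - 256) = 342 - 349 = -7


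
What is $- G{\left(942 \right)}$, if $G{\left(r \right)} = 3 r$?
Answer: $-2826$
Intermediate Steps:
$- G{\left(942 \right)} = - 3 \cdot 942 = \left(-1\right) 2826 = -2826$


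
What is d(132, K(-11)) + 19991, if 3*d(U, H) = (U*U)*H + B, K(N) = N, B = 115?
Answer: -131576/3 ≈ -43859.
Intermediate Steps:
d(U, H) = 115/3 + H*U²/3 (d(U, H) = ((U*U)*H + 115)/3 = (U²*H + 115)/3 = (H*U² + 115)/3 = (115 + H*U²)/3 = 115/3 + H*U²/3)
d(132, K(-11)) + 19991 = (115/3 + (⅓)*(-11)*132²) + 19991 = (115/3 + (⅓)*(-11)*17424) + 19991 = (115/3 - 63888) + 19991 = -191549/3 + 19991 = -131576/3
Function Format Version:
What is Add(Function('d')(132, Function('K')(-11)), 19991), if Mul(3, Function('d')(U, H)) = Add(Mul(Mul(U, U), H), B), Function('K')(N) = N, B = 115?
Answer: Rational(-131576, 3) ≈ -43859.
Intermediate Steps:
Function('d')(U, H) = Add(Rational(115, 3), Mul(Rational(1, 3), H, Pow(U, 2))) (Function('d')(U, H) = Mul(Rational(1, 3), Add(Mul(Mul(U, U), H), 115)) = Mul(Rational(1, 3), Add(Mul(Pow(U, 2), H), 115)) = Mul(Rational(1, 3), Add(Mul(H, Pow(U, 2)), 115)) = Mul(Rational(1, 3), Add(115, Mul(H, Pow(U, 2)))) = Add(Rational(115, 3), Mul(Rational(1, 3), H, Pow(U, 2))))
Add(Function('d')(132, Function('K')(-11)), 19991) = Add(Add(Rational(115, 3), Mul(Rational(1, 3), -11, Pow(132, 2))), 19991) = Add(Add(Rational(115, 3), Mul(Rational(1, 3), -11, 17424)), 19991) = Add(Add(Rational(115, 3), -63888), 19991) = Add(Rational(-191549, 3), 19991) = Rational(-131576, 3)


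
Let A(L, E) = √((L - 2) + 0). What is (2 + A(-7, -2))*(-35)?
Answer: -70 - 105*I ≈ -70.0 - 105.0*I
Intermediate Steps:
A(L, E) = √(-2 + L) (A(L, E) = √((-2 + L) + 0) = √(-2 + L))
(2 + A(-7, -2))*(-35) = (2 + √(-2 - 7))*(-35) = (2 + √(-9))*(-35) = (2 + 3*I)*(-35) = -70 - 105*I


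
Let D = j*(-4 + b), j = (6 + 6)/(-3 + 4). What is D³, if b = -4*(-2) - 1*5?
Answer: -1728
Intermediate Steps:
j = 12 (j = 12/1 = 12*1 = 12)
b = 3 (b = 8 - 5 = 3)
D = -12 (D = 12*(-4 + 3) = 12*(-1) = -12)
D³ = (-12)³ = -1728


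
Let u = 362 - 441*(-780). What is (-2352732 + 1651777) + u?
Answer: -356613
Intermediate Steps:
u = 344342 (u = 362 + 343980 = 344342)
(-2352732 + 1651777) + u = (-2352732 + 1651777) + 344342 = -700955 + 344342 = -356613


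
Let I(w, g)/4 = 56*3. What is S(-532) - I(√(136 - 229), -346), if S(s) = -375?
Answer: -1047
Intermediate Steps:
I(w, g) = 672 (I(w, g) = 4*(56*3) = 4*168 = 672)
S(-532) - I(√(136 - 229), -346) = -375 - 1*672 = -375 - 672 = -1047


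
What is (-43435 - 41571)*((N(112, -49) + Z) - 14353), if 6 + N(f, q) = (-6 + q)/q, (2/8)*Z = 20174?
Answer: -276317783408/49 ≈ -5.6391e+9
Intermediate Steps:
Z = 80696 (Z = 4*20174 = 80696)
N(f, q) = -6 + (-6 + q)/q
(-43435 - 41571)*((N(112, -49) + Z) - 14353) = (-43435 - 41571)*(((-5 - 6/(-49)) + 80696) - 14353) = -85006*(((-5 - 6*(-1/49)) + 80696) - 14353) = -85006*(((-5 + 6/49) + 80696) - 14353) = -85006*((-239/49 + 80696) - 14353) = -85006*(3953865/49 - 14353) = -85006*3250568/49 = -276317783408/49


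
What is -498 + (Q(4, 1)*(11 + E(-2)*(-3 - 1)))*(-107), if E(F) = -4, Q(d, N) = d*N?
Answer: -12054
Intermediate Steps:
Q(d, N) = N*d
-498 + (Q(4, 1)*(11 + E(-2)*(-3 - 1)))*(-107) = -498 + ((1*4)*(11 - 4*(-3 - 1)))*(-107) = -498 + (4*(11 - 4*(-4)))*(-107) = -498 + (4*(11 + 16))*(-107) = -498 + (4*27)*(-107) = -498 + 108*(-107) = -498 - 11556 = -12054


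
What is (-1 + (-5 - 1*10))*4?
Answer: -64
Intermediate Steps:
(-1 + (-5 - 1*10))*4 = (-1 + (-5 - 10))*4 = (-1 - 15)*4 = -16*4 = -64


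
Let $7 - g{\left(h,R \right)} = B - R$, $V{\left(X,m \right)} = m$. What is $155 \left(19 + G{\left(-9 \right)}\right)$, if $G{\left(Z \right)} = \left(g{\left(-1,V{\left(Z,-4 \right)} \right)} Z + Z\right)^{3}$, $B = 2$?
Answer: $-901015$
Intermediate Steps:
$g{\left(h,R \right)} = 5 + R$ ($g{\left(h,R \right)} = 7 - \left(2 - R\right) = 7 + \left(-2 + R\right) = 5 + R$)
$G{\left(Z \right)} = 8 Z^{3}$ ($G{\left(Z \right)} = \left(\left(5 - 4\right) Z + Z\right)^{3} = \left(1 Z + Z\right)^{3} = \left(Z + Z\right)^{3} = \left(2 Z\right)^{3} = 8 Z^{3}$)
$155 \left(19 + G{\left(-9 \right)}\right) = 155 \left(19 + 8 \left(-9\right)^{3}\right) = 155 \left(19 + 8 \left(-729\right)\right) = 155 \left(19 - 5832\right) = 155 \left(-5813\right) = -901015$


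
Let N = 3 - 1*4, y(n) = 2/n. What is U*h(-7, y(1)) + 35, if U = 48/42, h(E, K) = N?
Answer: 237/7 ≈ 33.857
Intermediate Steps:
N = -1 (N = 3 - 4 = -1)
h(E, K) = -1
U = 8/7 (U = 48*(1/42) = 8/7 ≈ 1.1429)
U*h(-7, y(1)) + 35 = (8/7)*(-1) + 35 = -8/7 + 35 = 237/7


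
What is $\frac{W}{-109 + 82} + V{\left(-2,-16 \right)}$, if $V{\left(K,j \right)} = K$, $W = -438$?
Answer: $\frac{128}{9} \approx 14.222$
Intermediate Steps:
$\frac{W}{-109 + 82} + V{\left(-2,-16 \right)} = \frac{1}{-109 + 82} \left(-438\right) - 2 = \frac{1}{-27} \left(-438\right) - 2 = \left(- \frac{1}{27}\right) \left(-438\right) - 2 = \frac{146}{9} - 2 = \frac{128}{9}$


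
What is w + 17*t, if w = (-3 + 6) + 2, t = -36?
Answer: -607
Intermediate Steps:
w = 5 (w = 3 + 2 = 5)
w + 17*t = 5 + 17*(-36) = 5 - 612 = -607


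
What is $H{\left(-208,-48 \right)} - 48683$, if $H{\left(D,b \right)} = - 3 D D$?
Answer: $-178475$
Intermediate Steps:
$H{\left(D,b \right)} = - 3 D^{2}$
$H{\left(-208,-48 \right)} - 48683 = - 3 \left(-208\right)^{2} - 48683 = \left(-3\right) 43264 - 48683 = -129792 - 48683 = -178475$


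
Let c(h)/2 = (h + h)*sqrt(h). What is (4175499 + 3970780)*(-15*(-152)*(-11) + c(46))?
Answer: -204308677320 + 1498915336*sqrt(46) ≈ -1.9414e+11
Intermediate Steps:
c(h) = 4*h**(3/2) (c(h) = 2*((h + h)*sqrt(h)) = 2*((2*h)*sqrt(h)) = 2*(2*h**(3/2)) = 4*h**(3/2))
(4175499 + 3970780)*(-15*(-152)*(-11) + c(46)) = (4175499 + 3970780)*(-15*(-152)*(-11) + 4*46**(3/2)) = 8146279*(2280*(-11) + 4*(46*sqrt(46))) = 8146279*(-25080 + 184*sqrt(46)) = -204308677320 + 1498915336*sqrt(46)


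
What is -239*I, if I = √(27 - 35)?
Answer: -478*I*√2 ≈ -675.99*I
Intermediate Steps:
I = 2*I*√2 (I = √(-8) = 2*I*√2 ≈ 2.8284*I)
-239*I = -478*I*√2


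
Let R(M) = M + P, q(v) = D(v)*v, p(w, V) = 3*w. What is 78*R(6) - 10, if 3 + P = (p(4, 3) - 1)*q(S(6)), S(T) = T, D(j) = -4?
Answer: -20368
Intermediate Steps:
q(v) = -4*v
P = -267 (P = -3 + (3*4 - 1)*(-4*6) = -3 + (12 - 1)*(-24) = -3 + 11*(-24) = -3 - 264 = -267)
R(M) = -267 + M (R(M) = M - 267 = -267 + M)
78*R(6) - 10 = 78*(-267 + 6) - 10 = 78*(-261) - 10 = -20358 - 10 = -20368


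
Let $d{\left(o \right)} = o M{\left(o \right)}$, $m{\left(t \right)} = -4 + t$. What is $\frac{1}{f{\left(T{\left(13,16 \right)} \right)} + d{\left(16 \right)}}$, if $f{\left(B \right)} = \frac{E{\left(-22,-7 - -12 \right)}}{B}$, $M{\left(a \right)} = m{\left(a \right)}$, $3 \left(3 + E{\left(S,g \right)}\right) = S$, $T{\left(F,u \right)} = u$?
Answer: $\frac{48}{9185} \approx 0.0052259$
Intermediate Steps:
$E{\left(S,g \right)} = -3 + \frac{S}{3}$
$M{\left(a \right)} = -4 + a$
$f{\left(B \right)} = - \frac{31}{3 B}$ ($f{\left(B \right)} = \frac{-3 + \frac{1}{3} \left(-22\right)}{B} = \frac{-3 - \frac{22}{3}}{B} = - \frac{31}{3 B}$)
$d{\left(o \right)} = o \left(-4 + o\right)$
$\frac{1}{f{\left(T{\left(13,16 \right)} \right)} + d{\left(16 \right)}} = \frac{1}{- \frac{31}{3 \cdot 16} + 16 \left(-4 + 16\right)} = \frac{1}{\left(- \frac{31}{3}\right) \frac{1}{16} + 16 \cdot 12} = \frac{1}{- \frac{31}{48} + 192} = \frac{1}{\frac{9185}{48}} = \frac{48}{9185}$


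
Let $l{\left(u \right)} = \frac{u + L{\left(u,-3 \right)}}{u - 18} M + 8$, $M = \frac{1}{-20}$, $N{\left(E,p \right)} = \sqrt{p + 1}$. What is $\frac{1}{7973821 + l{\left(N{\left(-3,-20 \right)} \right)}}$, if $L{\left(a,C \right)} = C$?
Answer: $\frac{273502334335}{2180860842177671137} - \frac{75 i \sqrt{19}}{2180860842177671137} \approx 1.2541 \cdot 10^{-7} - 1.499 \cdot 10^{-16} i$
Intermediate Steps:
$N{\left(E,p \right)} = \sqrt{1 + p}$
$M = - \frac{1}{20} \approx -0.05$
$l{\left(u \right)} = 8 - \frac{-3 + u}{20 \left(-18 + u\right)}$ ($l{\left(u \right)} = \frac{u - 3}{u - 18} \left(- \frac{1}{20}\right) + 8 = \frac{-3 + u}{-18 + u} \left(- \frac{1}{20}\right) + 8 = - \frac{-3 + u}{20 \left(-18 + u\right)} + 8 = 8 - \frac{-3 + u}{20 \left(-18 + u\right)}$)
$\frac{1}{7973821 + l{\left(N{\left(-3,-20 \right)} \right)}} = \frac{1}{7973821 + \frac{3 \left(-959 + 53 \sqrt{1 - 20}\right)}{20 \left(-18 + \sqrt{1 - 20}\right)}} = \frac{1}{7973821 + \frac{3 \left(-959 + 53 \sqrt{-19}\right)}{20 \left(-18 + \sqrt{-19}\right)}} = \frac{1}{7973821 + \frac{3 \left(-959 + 53 i \sqrt{19}\right)}{20 \left(-18 + i \sqrt{19}\right)}}$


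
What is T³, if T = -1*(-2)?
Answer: 8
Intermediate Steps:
T = 2
T³ = 2³ = 8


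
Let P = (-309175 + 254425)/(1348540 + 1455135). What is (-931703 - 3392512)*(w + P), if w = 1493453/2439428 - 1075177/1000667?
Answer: 81473750680493133024375/39108143732683996 ≈ 2.0833e+6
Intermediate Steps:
w = -1128367745605/2441055098476 (w = 1493453*(1/2439428) - 1075177*1/1000667 = 1493453/2439428 - 1075177/1000667 = -1128367745605/2441055098476 ≈ -0.46225)
P = -2190/112147 (P = -54750/2803675 = -54750*1/2803675 = -2190/112147 ≈ -0.019528)
(-931703 - 3392512)*(w + P) = (-931703 - 3392512)*(-1128367745605/2441055098476 - 2190/112147) = -4324215*(-131888968232026375/273757006128787972) = 81473750680493133024375/39108143732683996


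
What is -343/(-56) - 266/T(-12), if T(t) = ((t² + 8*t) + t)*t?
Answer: 182/27 ≈ 6.7407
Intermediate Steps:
T(t) = t*(t² + 9*t) (T(t) = (t² + 9*t)*t = t*(t² + 9*t))
-343/(-56) - 266/T(-12) = -343/(-56) - 266*1/(144*(9 - 12)) = -343*(-1/56) - 266/(144*(-3)) = 49/8 - 266/(-432) = 49/8 - 266*(-1/432) = 49/8 + 133/216 = 182/27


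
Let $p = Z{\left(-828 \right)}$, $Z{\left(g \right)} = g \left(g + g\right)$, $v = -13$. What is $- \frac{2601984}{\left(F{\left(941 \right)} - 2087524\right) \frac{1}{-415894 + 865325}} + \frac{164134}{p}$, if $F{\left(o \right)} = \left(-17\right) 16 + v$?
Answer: $\frac{801730513812785939}{1431368445456} \approx 5.6012 \cdot 10^{5}$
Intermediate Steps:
$F{\left(o \right)} = -285$ ($F{\left(o \right)} = \left(-17\right) 16 - 13 = -272 - 13 = -285$)
$Z{\left(g \right)} = 2 g^{2}$ ($Z{\left(g \right)} = g 2 g = 2 g^{2}$)
$p = 1371168$ ($p = 2 \left(-828\right)^{2} = 2 \cdot 685584 = 1371168$)
$- \frac{2601984}{\left(F{\left(941 \right)} - 2087524\right) \frac{1}{-415894 + 865325}} + \frac{164134}{p} = - \frac{2601984}{\left(-285 - 2087524\right) \frac{1}{-415894 + 865325}} + \frac{164134}{1371168} = - \frac{2601984}{\left(-2087809\right) \frac{1}{449431}} + 164134 \cdot \frac{1}{1371168} = - \frac{2601984}{\left(-2087809\right) \frac{1}{449431}} + \frac{82067}{685584} = - \frac{2601984}{- \frac{2087809}{449431}} + \frac{82067}{685584} = \left(-2601984\right) \left(- \frac{449431}{2087809}\right) + \frac{82067}{685584} = \frac{1169412271104}{2087809} + \frac{82067}{685584} = \frac{801730513812785939}{1431368445456}$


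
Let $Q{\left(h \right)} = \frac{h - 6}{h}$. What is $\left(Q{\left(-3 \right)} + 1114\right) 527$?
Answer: $588659$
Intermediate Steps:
$Q{\left(h \right)} = \frac{-6 + h}{h}$
$\left(Q{\left(-3 \right)} + 1114\right) 527 = \left(\frac{-6 - 3}{-3} + 1114\right) 527 = \left(\left(- \frac{1}{3}\right) \left(-9\right) + 1114\right) 527 = \left(3 + 1114\right) 527 = 1117 \cdot 527 = 588659$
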